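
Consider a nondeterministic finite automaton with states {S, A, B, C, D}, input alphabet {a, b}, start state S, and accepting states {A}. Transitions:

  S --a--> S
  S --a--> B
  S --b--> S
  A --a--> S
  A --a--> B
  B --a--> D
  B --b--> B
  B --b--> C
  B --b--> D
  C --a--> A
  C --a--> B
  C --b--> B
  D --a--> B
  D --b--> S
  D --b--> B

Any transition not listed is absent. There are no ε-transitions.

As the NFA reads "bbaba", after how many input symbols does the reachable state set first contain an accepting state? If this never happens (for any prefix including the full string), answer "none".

Start in {S}.
Read 'b': S→{S}; now {S}.
Read 'b': S→{S}; now {S}.
Read 'a': S→{S, B}; now {S, B}.
Read 'b': S→{S}, B→{B, C, D}; now {S, B, C, D}.
Read 'a': S→{S, B}, B→{D}, C→{A, B}, D→{B}; now {S, A, B, D}.
None of the earlier sets intersect F, but {S, A, B, D} does.

5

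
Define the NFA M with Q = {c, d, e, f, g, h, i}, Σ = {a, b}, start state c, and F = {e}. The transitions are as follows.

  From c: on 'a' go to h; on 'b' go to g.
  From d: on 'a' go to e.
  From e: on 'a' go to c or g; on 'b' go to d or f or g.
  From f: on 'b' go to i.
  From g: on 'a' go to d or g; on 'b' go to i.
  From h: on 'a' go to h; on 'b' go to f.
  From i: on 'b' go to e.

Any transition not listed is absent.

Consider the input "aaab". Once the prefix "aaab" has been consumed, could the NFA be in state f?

Yes

Start in {c}.
Read 'a': c→{h}; now {h}.
Read 'a': h→{h}; now {h}.
Read 'a': h→{h}; now {h}.
Read 'b': h→{f}; now {f}.
State f is in {f}.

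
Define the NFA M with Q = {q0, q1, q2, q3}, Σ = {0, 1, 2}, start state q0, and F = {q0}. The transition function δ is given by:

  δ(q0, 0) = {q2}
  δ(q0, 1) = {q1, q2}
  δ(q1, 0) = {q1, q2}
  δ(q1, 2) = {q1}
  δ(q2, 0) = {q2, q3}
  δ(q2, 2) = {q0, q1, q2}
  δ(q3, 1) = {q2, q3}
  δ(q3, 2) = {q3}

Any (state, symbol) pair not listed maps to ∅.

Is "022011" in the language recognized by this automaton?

Start in {q0}.
Read '0': {q0} → {q2}.
Read '2': {q2} → {q0, q1, q2}.
Read '2': {q0, q1, q2} → {q0, q1, q2}.
Read '0': {q0, q1, q2} → {q1, q2, q3}.
Read '1': {q1, q2, q3} → {q2, q3}.
Read '1': {q2, q3} → {q2, q3}.
The final set {q2, q3} contains no accepting state.

No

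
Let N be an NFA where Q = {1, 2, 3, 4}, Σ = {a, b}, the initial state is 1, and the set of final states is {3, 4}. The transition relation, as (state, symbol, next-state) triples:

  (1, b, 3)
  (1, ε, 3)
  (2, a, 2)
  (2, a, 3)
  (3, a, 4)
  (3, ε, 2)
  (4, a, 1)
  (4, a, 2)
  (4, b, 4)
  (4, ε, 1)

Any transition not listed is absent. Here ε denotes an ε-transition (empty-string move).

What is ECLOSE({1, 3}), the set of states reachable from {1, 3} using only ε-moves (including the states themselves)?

{1, 2, 3}

Begin with {1, 3}.
ε-move 3 → 2; add 2.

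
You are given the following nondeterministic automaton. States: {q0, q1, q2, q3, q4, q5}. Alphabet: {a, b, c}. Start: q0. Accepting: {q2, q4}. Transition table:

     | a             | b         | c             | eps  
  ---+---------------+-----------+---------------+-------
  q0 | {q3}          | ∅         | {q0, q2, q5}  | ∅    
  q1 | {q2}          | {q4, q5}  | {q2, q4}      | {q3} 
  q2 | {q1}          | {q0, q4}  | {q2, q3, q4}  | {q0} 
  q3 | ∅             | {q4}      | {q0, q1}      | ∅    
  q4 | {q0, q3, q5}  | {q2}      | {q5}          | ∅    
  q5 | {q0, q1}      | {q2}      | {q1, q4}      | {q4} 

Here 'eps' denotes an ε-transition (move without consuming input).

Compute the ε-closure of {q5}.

Begin with {q5}.
ε-move q5 → q4; add q4.

{q4, q5}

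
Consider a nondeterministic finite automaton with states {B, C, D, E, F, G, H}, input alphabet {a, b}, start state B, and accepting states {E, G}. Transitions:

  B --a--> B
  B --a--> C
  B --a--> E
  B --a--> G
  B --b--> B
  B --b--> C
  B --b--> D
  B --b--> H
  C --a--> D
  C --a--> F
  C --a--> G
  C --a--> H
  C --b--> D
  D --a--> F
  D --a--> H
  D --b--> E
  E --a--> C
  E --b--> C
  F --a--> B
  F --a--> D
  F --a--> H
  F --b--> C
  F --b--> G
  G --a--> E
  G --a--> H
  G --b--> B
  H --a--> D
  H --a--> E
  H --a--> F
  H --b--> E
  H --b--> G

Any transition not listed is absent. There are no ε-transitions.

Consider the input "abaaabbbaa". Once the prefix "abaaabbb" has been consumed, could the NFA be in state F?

No

Start in {B}.
Read 'a': {B} → {B, C, E, G}.
Read 'b': {B, C, E, G} → {B, C, D, H}.
Read 'a': {B, C, D, H} → {B, C, D, E, F, G, H}.
Read 'a': {B, C, D, E, F, G, H} → {B, C, D, E, F, G, H}.
Read 'a': {B, C, D, E, F, G, H} → {B, C, D, E, F, G, H}.
Read 'b': {B, C, D, E, F, G, H} → {B, C, D, E, G, H}.
Read 'b': {B, C, D, E, G, H} → {B, C, D, E, G, H}.
Read 'b': {B, C, D, E, G, H} → {B, C, D, E, G, H}.
State F is not in {B, C, D, E, G, H}.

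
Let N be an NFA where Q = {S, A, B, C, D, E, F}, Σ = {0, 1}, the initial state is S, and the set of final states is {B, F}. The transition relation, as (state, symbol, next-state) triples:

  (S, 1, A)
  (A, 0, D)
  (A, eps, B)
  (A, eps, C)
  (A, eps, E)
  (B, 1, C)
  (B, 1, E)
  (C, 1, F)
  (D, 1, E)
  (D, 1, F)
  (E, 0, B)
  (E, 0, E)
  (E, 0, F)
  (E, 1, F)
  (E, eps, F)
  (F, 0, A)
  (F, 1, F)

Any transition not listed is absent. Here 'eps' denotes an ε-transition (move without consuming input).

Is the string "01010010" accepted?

No

Start in {S}.
Read '0': S→∅; now ∅.
The set is empty and remains empty for the remaining 7 symbols.
The final set ∅ contains no accepting state.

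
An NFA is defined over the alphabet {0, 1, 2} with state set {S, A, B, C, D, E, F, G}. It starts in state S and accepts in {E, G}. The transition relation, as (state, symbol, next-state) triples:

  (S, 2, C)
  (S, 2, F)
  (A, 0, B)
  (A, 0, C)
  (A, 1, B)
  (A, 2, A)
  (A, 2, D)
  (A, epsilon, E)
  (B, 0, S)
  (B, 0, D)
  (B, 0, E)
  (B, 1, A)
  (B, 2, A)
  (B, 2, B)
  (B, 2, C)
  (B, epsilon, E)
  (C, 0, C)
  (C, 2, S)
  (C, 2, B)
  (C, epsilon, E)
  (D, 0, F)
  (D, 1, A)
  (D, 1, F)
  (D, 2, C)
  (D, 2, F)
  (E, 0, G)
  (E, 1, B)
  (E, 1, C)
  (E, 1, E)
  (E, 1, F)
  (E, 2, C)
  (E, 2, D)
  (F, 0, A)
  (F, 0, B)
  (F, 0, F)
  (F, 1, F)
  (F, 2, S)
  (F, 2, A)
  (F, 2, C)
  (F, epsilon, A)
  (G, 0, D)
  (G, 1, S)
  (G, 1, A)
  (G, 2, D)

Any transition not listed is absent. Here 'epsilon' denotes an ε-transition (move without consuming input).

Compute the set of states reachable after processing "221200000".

{S, A, B, C, D, E, F, G}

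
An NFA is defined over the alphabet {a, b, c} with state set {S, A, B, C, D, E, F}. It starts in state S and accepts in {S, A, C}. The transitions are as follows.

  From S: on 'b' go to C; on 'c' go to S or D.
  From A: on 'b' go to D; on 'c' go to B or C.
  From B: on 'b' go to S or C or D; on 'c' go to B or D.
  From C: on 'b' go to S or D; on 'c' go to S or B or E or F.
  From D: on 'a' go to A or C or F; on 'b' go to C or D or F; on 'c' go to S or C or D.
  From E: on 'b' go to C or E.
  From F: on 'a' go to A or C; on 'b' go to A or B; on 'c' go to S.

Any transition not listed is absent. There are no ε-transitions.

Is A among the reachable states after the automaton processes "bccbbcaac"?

No

Start in {S}.
Read 'b': {S} → {C}.
Read 'c': {C} → {S, B, E, F}.
Read 'c': {S, B, E, F} → {S, B, D}.
Read 'b': {S, B, D} → {S, C, D, F}.
Read 'b': {S, C, D, F} → {S, A, B, C, D, F}.
Read 'c': {S, A, B, C, D, F} → {S, B, C, D, E, F}.
Read 'a': {S, B, C, D, E, F} → {A, C, F}.
Read 'a': {A, C, F} → {A, C}.
Read 'c': {A, C} → {S, B, C, E, F}.
State A is not in {S, B, C, E, F}.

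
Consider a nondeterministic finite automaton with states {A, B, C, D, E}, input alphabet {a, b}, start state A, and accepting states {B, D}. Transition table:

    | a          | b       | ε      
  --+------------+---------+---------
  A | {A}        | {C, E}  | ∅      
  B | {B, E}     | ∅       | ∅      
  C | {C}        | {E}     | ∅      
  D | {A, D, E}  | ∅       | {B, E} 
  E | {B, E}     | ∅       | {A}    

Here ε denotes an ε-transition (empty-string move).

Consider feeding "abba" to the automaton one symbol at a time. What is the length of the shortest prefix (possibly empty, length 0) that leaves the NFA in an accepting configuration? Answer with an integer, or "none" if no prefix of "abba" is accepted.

4

Start in {A}.
Read 'a': {A} → {A}.
Read 'b': {A} → {A, C, E}.
Read 'b': {A, C, E} → {A, C, E}.
Read 'a': {A, C, E} → {A, B, C, E}.
None of the earlier sets intersect F, but {A, B, C, E} does.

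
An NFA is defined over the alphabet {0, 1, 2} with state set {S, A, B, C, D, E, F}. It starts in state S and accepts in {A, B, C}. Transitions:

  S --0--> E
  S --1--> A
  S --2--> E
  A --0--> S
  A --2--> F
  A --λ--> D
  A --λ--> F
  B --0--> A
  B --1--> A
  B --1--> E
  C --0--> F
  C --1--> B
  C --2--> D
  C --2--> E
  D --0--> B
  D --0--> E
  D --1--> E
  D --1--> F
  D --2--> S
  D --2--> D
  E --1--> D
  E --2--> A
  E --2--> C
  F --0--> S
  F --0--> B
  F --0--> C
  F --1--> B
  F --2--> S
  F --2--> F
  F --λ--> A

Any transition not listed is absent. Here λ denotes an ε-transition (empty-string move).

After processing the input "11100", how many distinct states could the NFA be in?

7

Start in {S}.
Read '1': {S} → {A, D, F}.
Read '1': {A, D, F} → {A, B, D, E, F}.
Read '1': {A, B, D, E, F} → {A, B, D, E, F}.
Read '0': {A, B, D, E, F} → {S, A, B, C, D, E, F}.
Read '0': {S, A, B, C, D, E, F} → {S, A, B, C, D, E, F}.
That set has 7 states.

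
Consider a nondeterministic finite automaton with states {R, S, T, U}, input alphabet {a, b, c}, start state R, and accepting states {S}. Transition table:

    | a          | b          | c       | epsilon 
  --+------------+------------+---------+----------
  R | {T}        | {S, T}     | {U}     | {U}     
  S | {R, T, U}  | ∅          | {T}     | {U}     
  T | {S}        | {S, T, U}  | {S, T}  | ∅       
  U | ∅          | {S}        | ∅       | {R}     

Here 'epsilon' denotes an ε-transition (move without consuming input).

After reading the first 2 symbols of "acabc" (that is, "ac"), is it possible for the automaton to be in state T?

Start: ε-closure({R}) = {R, U}.
Read 'a': R→{T}, U→∅; now {T}.
Read 'c': T→{S, T}; union {S, T}; ε-closure = {R, S, T, U}.
State T is in {R, S, T, U}.

Yes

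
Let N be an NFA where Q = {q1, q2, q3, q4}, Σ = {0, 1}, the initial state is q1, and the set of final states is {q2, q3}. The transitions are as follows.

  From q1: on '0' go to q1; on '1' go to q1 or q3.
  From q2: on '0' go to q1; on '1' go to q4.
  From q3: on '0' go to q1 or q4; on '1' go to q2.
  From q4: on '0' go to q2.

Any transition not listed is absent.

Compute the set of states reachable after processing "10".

Start in {q1}.
Read '1': q1→{q1, q3}; now {q1, q3}.
Read '0': q1→{q1}, q3→{q1, q4}; now {q1, q4}.

{q1, q4}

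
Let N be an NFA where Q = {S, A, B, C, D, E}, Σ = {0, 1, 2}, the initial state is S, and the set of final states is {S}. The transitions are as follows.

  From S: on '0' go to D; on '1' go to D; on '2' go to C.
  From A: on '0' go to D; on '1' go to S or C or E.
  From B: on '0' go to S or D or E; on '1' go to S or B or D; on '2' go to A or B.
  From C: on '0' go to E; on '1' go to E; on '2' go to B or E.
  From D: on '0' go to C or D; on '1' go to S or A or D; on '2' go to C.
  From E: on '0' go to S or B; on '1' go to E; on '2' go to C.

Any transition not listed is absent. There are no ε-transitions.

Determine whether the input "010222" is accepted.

No

Start in {S}.
Read '0': {S} → {D}.
Read '1': {D} → {S, A, D}.
Read '0': {S, A, D} → {C, D}.
Read '2': {C, D} → {B, C, E}.
Read '2': {B, C, E} → {A, B, C, E}.
Read '2': {A, B, C, E} → {A, B, C, E}.
The final set {A, B, C, E} contains no accepting state.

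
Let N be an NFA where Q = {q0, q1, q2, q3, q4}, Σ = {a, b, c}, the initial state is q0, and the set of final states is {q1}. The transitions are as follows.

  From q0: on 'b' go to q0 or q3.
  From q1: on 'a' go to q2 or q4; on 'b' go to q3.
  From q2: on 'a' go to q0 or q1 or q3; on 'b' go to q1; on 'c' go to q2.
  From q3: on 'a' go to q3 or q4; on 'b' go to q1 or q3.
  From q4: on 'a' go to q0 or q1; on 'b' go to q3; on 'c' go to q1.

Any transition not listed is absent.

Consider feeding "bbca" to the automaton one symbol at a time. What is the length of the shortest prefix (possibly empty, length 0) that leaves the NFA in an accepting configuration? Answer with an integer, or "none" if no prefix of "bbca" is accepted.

Start in {q0}.
Read 'b': q0→{q0, q3}; now {q0, q3}.
Read 'b': q0→{q0, q3}, q3→{q1, q3}; now {q0, q1, q3}.
None of the earlier sets intersect F, but {q0, q1, q3} does.

2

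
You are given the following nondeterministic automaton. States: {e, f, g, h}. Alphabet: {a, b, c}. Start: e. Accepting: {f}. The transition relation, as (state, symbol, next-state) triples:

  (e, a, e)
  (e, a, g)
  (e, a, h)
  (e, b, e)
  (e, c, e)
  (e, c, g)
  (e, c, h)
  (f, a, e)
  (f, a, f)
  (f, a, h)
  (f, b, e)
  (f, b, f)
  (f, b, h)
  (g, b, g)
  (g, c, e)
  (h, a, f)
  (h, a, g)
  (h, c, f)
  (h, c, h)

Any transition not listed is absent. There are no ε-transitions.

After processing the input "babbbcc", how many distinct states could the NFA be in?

4

Start in {e}.
Read 'b': e→{e}; now {e}.
Read 'a': e→{e, g, h}; now {e, g, h}.
Read 'b': e→{e}, g→{g}, h→∅; now {e, g}.
Read 'b': e→{e}, g→{g}; now {e, g}.
Read 'b': e→{e}, g→{g}; now {e, g}.
Read 'c': e→{e, g, h}, g→{e}; now {e, g, h}.
Read 'c': e→{e, g, h}, g→{e}, h→{f, h}; now {e, f, g, h}.
That set has 4 states.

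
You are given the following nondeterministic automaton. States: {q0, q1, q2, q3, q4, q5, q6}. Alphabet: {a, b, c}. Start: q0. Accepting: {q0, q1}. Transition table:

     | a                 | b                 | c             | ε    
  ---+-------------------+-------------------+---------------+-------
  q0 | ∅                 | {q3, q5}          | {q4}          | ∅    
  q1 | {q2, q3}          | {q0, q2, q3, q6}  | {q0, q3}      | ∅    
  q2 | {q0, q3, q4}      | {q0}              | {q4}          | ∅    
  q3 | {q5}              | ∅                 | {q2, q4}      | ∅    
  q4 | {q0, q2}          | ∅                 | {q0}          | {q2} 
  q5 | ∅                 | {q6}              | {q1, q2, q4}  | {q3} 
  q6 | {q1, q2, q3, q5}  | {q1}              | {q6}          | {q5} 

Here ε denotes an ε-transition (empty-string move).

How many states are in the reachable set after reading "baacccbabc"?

Start in {q0}.
Read 'b': q0→{q3, q5}; now {q3, q5}.
Read 'a': q3→{q5}, q5→∅; union {q5}; ε-closure = {q3, q5}.
Read 'a': q3→{q5}, q5→∅; union {q5}; ε-closure = {q3, q5}.
Read 'c': q3→{q2, q4}, q5→{q1, q2, q4}; now {q1, q2, q4}.
Read 'c': q1→{q0, q3}, q2→{q4}, q4→{q0}; union {q0, q3, q4}; ε-closure = {q0, q2, q3, q4}.
Read 'c': q0→{q4}, q2→{q4}, q3→{q2, q4}, q4→{q0}; now {q0, q2, q4}.
Read 'b': q0→{q3, q5}, q2→{q0}, q4→∅; now {q0, q3, q5}.
Read 'a': q0→∅, q3→{q5}, q5→∅; union {q5}; ε-closure = {q3, q5}.
Read 'b': q3→∅, q5→{q6}; union {q6}; ε-closure = {q3, q5, q6}.
Read 'c': q3→{q2, q4}, q5→{q1, q2, q4}, q6→{q6}; union {q1, q2, q4, q6}; ε-closure = {q1, q2, q3, q4, q5, q6}.
That set has 6 states.

6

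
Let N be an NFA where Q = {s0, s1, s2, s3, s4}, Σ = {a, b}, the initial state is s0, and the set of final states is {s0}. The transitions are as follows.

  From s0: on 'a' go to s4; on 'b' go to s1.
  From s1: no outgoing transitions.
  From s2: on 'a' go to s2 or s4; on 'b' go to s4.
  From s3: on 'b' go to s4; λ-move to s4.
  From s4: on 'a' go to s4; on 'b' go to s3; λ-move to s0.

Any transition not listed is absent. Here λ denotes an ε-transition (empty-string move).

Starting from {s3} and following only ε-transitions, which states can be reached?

{s0, s3, s4}

Begin with {s3}.
ε-move s3 → s4; add s4.
ε-move s4 → s0; add s0.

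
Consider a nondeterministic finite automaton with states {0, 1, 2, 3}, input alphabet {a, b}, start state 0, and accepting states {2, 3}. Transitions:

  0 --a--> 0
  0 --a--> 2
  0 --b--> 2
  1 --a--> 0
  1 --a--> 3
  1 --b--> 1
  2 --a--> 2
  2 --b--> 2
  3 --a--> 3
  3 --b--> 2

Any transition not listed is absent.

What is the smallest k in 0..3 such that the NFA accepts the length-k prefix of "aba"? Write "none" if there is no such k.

Start in {0}.
Read 'a': 0→{0, 2}; now {0, 2}.
None of the earlier sets intersect F, but {0, 2} does.

1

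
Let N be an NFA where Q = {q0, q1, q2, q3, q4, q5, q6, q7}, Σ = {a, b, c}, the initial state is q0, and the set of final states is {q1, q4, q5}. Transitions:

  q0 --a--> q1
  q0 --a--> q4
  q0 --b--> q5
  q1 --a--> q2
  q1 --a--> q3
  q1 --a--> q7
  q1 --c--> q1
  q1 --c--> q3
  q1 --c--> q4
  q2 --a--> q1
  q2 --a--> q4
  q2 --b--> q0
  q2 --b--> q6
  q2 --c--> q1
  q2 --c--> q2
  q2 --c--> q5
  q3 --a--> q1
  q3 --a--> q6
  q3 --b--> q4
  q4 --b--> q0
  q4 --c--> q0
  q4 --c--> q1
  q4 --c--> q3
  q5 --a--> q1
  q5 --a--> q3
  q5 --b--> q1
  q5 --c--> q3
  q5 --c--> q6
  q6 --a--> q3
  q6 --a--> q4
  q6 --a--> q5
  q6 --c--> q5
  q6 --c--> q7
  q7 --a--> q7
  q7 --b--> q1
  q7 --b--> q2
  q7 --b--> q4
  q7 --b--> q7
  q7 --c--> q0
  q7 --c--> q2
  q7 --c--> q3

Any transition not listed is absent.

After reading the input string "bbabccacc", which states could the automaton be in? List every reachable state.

{q0, q1, q2, q3, q4, q5, q6, q7}

Start in {q0}.
Read 'b': q0→{q5}; now {q5}.
Read 'b': q5→{q1}; now {q1}.
Read 'a': q1→{q2, q3, q7}; now {q2, q3, q7}.
Read 'b': q2→{q0, q6}, q3→{q4}, q7→{q1, q2, q4, q7}; now {q0, q1, q2, q4, q6, q7}.
Read 'c': q0→∅, q1→{q1, q3, q4}, q2→{q1, q2, q5}, q4→{q0, q1, q3}, q6→{q5, q7}, q7→{q0, q2, q3}; now {q0, q1, q2, q3, q4, q5, q7}.
Read 'c': q0→∅, q1→{q1, q3, q4}, q2→{q1, q2, q5}, q3→∅, q4→{q0, q1, q3}, q5→{q3, q6}, q7→{q0, q2, q3}; now {q0, q1, q2, q3, q4, q5, q6}.
Read 'a': q0→{q1, q4}, q1→{q2, q3, q7}, q2→{q1, q4}, q3→{q1, q6}, q4→∅, q5→{q1, q3}, q6→{q3, q4, q5}; now {q1, q2, q3, q4, q5, q6, q7}.
Read 'c': q1→{q1, q3, q4}, q2→{q1, q2, q5}, q3→∅, q4→{q0, q1, q3}, q5→{q3, q6}, q6→{q5, q7}, q7→{q0, q2, q3}; now {q0, q1, q2, q3, q4, q5, q6, q7}.
Read 'c': q0→∅, q1→{q1, q3, q4}, q2→{q1, q2, q5}, q3→∅, q4→{q0, q1, q3}, q5→{q3, q6}, q6→{q5, q7}, q7→{q0, q2, q3}; now {q0, q1, q2, q3, q4, q5, q6, q7}.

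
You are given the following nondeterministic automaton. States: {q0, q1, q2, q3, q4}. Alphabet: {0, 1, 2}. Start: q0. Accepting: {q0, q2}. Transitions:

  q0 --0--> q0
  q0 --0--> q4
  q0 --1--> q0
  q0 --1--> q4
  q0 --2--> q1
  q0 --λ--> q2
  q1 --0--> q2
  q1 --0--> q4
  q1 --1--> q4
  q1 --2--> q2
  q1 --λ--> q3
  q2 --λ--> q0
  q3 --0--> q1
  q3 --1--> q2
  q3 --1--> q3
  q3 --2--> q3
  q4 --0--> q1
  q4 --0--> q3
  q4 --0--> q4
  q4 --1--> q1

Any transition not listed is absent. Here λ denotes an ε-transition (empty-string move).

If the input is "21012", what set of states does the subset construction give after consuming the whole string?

{q0, q1, q2, q3}

Start: ε-closure({q0}) = {q0, q2}.
Read '2': q0→{q1}, q2→∅; union {q1}; ε-closure = {q1, q3}.
Read '1': q1→{q4}, q3→{q2, q3}; union {q2, q3, q4}; ε-closure = {q0, q2, q3, q4}.
Read '0': q0→{q0, q4}, q2→∅, q3→{q1}, q4→{q1, q3, q4}; union {q0, q1, q3, q4}; ε-closure = {q0, q1, q2, q3, q4}.
Read '1': q0→{q0, q4}, q1→{q4}, q2→∅, q3→{q2, q3}, q4→{q1}; now {q0, q1, q2, q3, q4}.
Read '2': q0→{q1}, q1→{q2}, q2→∅, q3→{q3}, q4→∅; union {q1, q2, q3}; ε-closure = {q0, q1, q2, q3}.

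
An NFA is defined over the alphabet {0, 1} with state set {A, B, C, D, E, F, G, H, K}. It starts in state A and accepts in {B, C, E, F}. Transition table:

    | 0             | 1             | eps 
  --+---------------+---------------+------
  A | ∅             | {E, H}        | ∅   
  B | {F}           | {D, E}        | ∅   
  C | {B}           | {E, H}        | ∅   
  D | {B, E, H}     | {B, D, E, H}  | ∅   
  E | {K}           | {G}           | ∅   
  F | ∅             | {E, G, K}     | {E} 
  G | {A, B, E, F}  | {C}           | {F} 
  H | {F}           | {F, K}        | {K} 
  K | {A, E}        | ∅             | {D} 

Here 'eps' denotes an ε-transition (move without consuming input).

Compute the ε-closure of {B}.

Begin with {B}.
No ε-moves leave this set, so the closure equals the set itself.

{B}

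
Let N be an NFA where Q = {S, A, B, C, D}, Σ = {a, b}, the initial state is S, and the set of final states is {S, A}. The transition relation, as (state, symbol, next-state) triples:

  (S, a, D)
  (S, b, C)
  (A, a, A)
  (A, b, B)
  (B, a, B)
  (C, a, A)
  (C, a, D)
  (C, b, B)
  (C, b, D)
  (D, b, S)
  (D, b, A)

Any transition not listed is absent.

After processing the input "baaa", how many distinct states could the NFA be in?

1

Start in {S}.
Read 'b': S→{C}; now {C}.
Read 'a': C→{A, D}; now {A, D}.
Read 'a': A→{A}, D→∅; now {A}.
Read 'a': A→{A}; now {A}.
That set has 1 state.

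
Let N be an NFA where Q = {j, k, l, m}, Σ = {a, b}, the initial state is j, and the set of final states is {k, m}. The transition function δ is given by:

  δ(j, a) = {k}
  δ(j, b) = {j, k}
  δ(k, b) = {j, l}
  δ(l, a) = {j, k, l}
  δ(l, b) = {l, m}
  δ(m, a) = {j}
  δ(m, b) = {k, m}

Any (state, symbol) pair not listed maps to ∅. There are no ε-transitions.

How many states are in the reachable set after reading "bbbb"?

4

Start in {j}.
Read 'b': j→{j, k}; now {j, k}.
Read 'b': j→{j, k}, k→{j, l}; now {j, k, l}.
Read 'b': j→{j, k}, k→{j, l}, l→{l, m}; now {j, k, l, m}.
Read 'b': j→{j, k}, k→{j, l}, l→{l, m}, m→{k, m}; now {j, k, l, m}.
That set has 4 states.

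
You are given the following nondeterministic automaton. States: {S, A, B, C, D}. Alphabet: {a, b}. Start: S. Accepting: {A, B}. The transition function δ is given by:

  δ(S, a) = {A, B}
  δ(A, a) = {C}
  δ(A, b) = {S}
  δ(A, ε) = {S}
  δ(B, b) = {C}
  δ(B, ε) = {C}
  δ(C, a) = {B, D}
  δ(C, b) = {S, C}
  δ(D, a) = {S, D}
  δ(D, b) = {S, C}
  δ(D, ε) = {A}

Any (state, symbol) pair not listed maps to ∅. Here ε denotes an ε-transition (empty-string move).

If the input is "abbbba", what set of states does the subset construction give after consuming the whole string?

Start in {S}.
Read 'a': S→{A, B}; union {A, B}; ε-closure = {S, A, B, C}.
Read 'b': S→∅, A→{S}, B→{C}, C→{S, C}; now {S, C}.
Read 'b': S→∅, C→{S, C}; now {S, C}.
Read 'b': S→∅, C→{S, C}; now {S, C}.
Read 'b': S→∅, C→{S, C}; now {S, C}.
Read 'a': S→{A, B}, C→{B, D}; union {A, B, D}; ε-closure = {S, A, B, C, D}.

{S, A, B, C, D}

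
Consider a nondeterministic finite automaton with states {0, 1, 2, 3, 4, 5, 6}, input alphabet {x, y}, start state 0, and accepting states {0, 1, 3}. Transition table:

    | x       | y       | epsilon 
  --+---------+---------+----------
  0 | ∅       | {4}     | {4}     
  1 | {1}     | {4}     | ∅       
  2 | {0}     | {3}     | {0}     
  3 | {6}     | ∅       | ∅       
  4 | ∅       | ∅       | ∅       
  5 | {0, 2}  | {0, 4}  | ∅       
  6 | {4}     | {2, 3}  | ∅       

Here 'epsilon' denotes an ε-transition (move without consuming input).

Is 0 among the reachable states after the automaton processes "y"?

Start: ε-closure({0}) = {0, 4}.
Read 'y': 0→{4}, 4→∅; now {4}.
State 0 is not in {4}.

No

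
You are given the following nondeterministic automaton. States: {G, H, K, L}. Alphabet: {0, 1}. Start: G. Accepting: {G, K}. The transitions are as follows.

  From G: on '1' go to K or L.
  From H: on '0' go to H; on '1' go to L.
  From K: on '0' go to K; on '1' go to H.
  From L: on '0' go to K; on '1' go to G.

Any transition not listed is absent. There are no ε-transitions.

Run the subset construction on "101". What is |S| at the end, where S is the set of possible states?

1

Start in {G}.
Read '1': G→{K, L}; now {K, L}.
Read '0': K→{K}, L→{K}; now {K}.
Read '1': K→{H}; now {H}.
That set has 1 state.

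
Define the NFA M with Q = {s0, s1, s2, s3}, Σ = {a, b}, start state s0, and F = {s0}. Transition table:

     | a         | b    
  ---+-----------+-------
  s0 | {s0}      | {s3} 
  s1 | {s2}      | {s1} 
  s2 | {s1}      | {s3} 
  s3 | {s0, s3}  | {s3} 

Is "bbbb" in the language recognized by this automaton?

No

Start in {s0}.
Read 'b': s0→{s3}; now {s3}.
Read 'b': s3→{s3}; now {s3}.
Read 'b': s3→{s3}; now {s3}.
Read 'b': s3→{s3}; now {s3}.
The final set {s3} contains no accepting state.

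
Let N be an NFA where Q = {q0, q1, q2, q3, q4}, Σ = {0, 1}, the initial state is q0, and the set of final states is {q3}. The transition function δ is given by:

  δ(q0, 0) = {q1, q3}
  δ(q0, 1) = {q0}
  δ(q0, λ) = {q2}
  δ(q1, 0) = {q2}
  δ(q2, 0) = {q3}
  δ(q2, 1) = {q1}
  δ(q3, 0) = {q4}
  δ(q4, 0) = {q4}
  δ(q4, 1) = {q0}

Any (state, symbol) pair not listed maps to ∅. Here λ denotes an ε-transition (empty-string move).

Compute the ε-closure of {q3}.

Begin with {q3}.
No ε-moves leave this set, so the closure equals the set itself.

{q3}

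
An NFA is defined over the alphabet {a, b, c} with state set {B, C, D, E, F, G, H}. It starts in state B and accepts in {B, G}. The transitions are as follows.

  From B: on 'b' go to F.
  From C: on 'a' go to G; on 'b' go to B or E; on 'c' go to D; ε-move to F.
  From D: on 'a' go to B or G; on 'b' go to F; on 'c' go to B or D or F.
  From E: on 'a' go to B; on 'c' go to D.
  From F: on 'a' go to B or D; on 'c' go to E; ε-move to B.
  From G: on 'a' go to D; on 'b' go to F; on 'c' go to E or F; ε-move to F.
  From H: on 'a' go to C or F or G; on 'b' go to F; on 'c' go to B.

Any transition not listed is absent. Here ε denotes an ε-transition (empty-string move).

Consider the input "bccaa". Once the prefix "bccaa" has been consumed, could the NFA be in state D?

Yes

Start in {B}.
Read 'b': B→{F}; union {F}; ε-closure = {B, F}.
Read 'c': B→∅, F→{E}; now {E}.
Read 'c': E→{D}; now {D}.
Read 'a': D→{B, G}; union {B, G}; ε-closure = {B, F, G}.
Read 'a': B→∅, F→{B, D}, G→{D}; now {B, D}.
State D is in {B, D}.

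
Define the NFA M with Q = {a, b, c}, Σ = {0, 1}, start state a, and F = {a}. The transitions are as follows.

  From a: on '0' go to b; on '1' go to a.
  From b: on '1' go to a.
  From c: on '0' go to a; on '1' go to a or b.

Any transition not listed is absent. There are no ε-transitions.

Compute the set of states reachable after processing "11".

Start in {a}.
Read '1': a→{a}; now {a}.
Read '1': a→{a}; now {a}.

{a}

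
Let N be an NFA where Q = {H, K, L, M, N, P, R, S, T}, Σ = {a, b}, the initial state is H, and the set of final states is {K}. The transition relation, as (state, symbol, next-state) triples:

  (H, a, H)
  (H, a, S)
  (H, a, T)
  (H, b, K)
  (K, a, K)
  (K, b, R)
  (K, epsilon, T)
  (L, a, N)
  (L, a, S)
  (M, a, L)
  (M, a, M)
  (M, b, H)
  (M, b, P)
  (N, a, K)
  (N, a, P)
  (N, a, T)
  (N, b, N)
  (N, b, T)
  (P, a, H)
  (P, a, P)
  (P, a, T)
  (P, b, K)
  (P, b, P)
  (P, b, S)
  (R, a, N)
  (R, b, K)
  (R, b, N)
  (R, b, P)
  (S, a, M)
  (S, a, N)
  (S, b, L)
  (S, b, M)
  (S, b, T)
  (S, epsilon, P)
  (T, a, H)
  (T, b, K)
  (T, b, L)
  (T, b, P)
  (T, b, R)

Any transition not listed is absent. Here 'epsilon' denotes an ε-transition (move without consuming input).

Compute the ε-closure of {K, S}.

{K, P, S, T}

Begin with {K, S}.
ε-move K → T; add T.
ε-move S → P; add P.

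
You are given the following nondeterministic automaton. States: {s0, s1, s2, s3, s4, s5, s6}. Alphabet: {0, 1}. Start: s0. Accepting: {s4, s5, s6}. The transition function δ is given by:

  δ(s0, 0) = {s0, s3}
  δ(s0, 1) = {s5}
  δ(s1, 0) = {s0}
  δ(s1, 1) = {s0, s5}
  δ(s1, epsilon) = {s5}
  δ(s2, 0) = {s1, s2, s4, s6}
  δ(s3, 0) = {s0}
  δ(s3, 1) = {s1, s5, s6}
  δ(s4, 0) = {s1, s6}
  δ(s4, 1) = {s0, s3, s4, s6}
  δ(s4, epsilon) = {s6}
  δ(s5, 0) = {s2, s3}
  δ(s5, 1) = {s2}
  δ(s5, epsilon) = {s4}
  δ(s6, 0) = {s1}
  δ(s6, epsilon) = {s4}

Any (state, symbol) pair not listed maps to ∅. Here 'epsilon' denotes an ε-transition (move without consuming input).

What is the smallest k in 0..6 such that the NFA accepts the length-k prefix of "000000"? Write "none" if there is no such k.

Start in {s0}.
Read '0': s0→{s0, s3}; now {s0, s3}.
Read '0': s0→{s0, s3}, s3→{s0}; now {s0, s3}.
Read '0': s0→{s0, s3}, s3→{s0}; now {s0, s3}.
Read '0': s0→{s0, s3}, s3→{s0}; now {s0, s3}.
Read '0': s0→{s0, s3}, s3→{s0}; now {s0, s3}.
Read '0': s0→{s0, s3}, s3→{s0}; now {s0, s3}.
No reachable set along the way intersects F.

none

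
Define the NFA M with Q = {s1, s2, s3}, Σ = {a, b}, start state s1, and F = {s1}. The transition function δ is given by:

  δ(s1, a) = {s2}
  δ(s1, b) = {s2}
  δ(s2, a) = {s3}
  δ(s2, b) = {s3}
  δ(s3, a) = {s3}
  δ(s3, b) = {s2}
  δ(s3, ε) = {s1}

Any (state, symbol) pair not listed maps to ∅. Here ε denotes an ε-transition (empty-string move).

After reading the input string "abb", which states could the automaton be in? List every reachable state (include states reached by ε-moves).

Start in {s1}.
Read 'a': {s1} → {s2}.
Read 'b': {s2} → {s1, s3}.
Read 'b': {s1, s3} → {s2}.

{s2}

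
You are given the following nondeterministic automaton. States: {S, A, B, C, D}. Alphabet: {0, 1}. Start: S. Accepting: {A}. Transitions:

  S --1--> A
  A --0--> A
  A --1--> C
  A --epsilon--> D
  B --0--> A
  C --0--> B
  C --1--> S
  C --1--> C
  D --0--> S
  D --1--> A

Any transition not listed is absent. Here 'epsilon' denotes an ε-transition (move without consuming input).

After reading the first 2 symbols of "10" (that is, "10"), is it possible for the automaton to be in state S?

Yes

Start in {S}.
Read '1': S→{A}; union {A}; ε-closure = {A, D}.
Read '0': A→{A}, D→{S}; union {S, A}; ε-closure = {S, A, D}.
State S is in {S, A, D}.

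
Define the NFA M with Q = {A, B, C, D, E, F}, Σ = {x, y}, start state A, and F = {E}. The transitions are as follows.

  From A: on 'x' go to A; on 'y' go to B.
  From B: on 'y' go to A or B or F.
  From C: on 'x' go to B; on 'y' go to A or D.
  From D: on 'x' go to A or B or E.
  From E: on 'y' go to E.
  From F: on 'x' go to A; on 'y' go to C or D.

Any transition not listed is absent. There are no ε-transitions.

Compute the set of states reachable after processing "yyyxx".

{A}

Start in {A}.
Read 'y': A→{B}; now {B}.
Read 'y': B→{A, B, F}; now {A, B, F}.
Read 'y': A→{B}, B→{A, B, F}, F→{C, D}; now {A, B, C, D, F}.
Read 'x': A→{A}, B→∅, C→{B}, D→{A, B, E}, F→{A}; now {A, B, E}.
Read 'x': A→{A}, B→∅, E→∅; now {A}.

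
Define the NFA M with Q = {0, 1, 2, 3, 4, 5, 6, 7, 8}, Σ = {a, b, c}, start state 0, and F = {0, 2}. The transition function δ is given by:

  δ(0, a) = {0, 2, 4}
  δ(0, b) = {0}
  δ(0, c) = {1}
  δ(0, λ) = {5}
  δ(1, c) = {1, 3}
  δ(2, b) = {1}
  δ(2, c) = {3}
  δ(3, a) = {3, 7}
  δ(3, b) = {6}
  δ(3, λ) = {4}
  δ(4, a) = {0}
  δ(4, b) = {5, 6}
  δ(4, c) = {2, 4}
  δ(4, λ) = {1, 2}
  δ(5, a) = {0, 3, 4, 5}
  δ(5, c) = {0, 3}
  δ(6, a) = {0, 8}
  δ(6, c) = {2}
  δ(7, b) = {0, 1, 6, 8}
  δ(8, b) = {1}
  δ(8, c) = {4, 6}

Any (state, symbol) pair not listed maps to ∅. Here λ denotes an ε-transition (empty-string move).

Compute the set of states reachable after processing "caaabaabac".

{0, 1, 2, 3, 4, 5, 6}

Start: ε-closure({0}) = {0, 5}.
Read 'c': {0, 5} → {0, 1, 2, 3, 4, 5}.
Read 'a': {0, 1, 2, 3, 4, 5} → {0, 1, 2, 3, 4, 5, 7}.
Read 'a': {0, 1, 2, 3, 4, 5, 7} → {0, 1, 2, 3, 4, 5, 7}.
Read 'a': {0, 1, 2, 3, 4, 5, 7} → {0, 1, 2, 3, 4, 5, 7}.
Read 'b': {0, 1, 2, 3, 4, 5, 7} → {0, 1, 5, 6, 8}.
Read 'a': {0, 1, 5, 6, 8} → {0, 1, 2, 3, 4, 5, 8}.
Read 'a': {0, 1, 2, 3, 4, 5, 8} → {0, 1, 2, 3, 4, 5, 7}.
Read 'b': {0, 1, 2, 3, 4, 5, 7} → {0, 1, 5, 6, 8}.
Read 'a': {0, 1, 5, 6, 8} → {0, 1, 2, 3, 4, 5, 8}.
Read 'c': {0, 1, 2, 3, 4, 5, 8} → {0, 1, 2, 3, 4, 5, 6}.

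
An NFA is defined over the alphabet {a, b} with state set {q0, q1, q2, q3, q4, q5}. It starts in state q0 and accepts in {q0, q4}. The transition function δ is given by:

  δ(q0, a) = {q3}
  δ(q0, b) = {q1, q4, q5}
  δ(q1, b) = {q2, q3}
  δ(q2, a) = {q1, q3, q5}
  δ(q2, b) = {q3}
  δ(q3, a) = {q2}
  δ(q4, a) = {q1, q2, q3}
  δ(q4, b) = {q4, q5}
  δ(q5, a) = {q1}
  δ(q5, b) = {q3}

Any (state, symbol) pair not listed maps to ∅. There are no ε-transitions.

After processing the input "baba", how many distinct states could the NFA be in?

4

Start in {q0}.
Read 'b': q0→{q1, q4, q5}; now {q1, q4, q5}.
Read 'a': q1→∅, q4→{q1, q2, q3}, q5→{q1}; now {q1, q2, q3}.
Read 'b': q1→{q2, q3}, q2→{q3}, q3→∅; now {q2, q3}.
Read 'a': q2→{q1, q3, q5}, q3→{q2}; now {q1, q2, q3, q5}.
That set has 4 states.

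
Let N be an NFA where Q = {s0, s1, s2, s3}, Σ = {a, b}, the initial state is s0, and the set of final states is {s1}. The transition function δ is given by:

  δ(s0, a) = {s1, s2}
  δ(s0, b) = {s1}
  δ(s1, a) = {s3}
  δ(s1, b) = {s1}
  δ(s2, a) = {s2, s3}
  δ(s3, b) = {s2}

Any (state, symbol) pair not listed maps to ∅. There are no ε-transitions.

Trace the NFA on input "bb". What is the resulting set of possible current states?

{s1}

Start in {s0}.
Read 'b': {s0} → {s1}.
Read 'b': {s1} → {s1}.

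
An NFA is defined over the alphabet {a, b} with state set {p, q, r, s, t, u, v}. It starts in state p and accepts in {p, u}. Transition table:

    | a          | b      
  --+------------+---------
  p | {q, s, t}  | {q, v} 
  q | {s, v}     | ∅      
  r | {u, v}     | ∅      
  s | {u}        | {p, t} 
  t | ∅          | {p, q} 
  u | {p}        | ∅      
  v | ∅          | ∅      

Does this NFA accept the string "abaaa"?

Start in {p}.
Read 'a': {p} → {q, s, t}.
Read 'b': {q, s, t} → {p, q, t}.
Read 'a': {p, q, t} → {q, s, t, v}.
Read 'a': {q, s, t, v} → {s, u, v}.
Read 'a': {s, u, v} → {p, u}.
The final set {p, u} contains the accepting states p, u.

Yes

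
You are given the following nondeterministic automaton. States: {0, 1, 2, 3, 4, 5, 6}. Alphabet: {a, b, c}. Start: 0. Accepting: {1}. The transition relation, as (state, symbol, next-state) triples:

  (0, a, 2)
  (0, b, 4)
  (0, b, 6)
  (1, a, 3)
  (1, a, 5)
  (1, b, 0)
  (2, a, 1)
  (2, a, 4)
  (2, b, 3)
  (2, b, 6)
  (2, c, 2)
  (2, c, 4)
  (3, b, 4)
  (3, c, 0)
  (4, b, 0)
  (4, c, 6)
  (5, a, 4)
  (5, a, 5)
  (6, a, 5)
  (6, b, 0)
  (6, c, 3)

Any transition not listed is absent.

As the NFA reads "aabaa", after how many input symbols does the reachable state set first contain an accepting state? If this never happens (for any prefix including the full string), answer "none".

2

Start in {0}.
Read 'a': {0} → {2}.
Read 'a': {2} → {1, 4}.
None of the earlier sets intersect F, but {1, 4} does.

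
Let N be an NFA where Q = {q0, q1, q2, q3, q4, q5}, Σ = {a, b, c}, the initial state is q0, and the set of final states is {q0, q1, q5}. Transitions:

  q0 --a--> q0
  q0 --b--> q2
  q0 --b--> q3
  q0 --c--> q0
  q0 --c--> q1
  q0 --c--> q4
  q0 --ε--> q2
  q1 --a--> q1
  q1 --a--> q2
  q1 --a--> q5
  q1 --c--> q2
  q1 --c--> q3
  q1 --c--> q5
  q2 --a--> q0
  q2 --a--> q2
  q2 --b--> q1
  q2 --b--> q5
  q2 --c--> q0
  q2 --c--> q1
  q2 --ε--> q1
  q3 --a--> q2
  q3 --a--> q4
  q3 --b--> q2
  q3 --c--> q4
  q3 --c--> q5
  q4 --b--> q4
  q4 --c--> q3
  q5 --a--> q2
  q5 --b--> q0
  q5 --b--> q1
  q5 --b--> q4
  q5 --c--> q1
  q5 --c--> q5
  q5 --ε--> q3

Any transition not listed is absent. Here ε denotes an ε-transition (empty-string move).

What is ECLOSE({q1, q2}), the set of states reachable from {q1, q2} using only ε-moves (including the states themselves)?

Begin with {q1, q2}.
No ε-moves leave this set, so the closure equals the set itself.

{q1, q2}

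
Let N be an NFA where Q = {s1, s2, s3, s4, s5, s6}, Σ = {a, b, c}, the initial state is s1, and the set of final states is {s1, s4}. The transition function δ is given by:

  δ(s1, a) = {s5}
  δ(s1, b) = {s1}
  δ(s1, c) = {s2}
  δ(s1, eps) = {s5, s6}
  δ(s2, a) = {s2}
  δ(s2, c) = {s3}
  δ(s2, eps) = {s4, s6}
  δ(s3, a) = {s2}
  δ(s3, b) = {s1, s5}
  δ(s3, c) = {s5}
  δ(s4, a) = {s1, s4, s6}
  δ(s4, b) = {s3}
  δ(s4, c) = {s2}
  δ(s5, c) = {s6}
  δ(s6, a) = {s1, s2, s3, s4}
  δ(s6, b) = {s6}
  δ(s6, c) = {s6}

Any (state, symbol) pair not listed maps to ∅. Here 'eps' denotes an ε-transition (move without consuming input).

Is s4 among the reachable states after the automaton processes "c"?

Yes

Start: ε-closure({s1}) = {s1, s5, s6}.
Read 'c': {s1, s5, s6} → {s2, s4, s6}.
State s4 is in {s2, s4, s6}.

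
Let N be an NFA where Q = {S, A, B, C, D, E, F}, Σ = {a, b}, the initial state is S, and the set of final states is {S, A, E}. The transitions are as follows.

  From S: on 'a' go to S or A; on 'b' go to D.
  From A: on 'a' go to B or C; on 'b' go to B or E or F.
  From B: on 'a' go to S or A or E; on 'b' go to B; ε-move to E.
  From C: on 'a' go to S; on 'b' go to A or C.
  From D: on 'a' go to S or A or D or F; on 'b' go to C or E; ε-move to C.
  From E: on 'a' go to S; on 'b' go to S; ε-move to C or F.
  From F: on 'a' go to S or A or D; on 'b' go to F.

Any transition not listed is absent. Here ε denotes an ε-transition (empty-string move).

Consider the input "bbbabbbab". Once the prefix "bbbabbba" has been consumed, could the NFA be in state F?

Start in {S}.
Read 'b': {S} → {C, D}.
Read 'b': {C, D} → {A, C, E, F}.
Read 'b': {A, C, E, F} → {S, A, B, C, E, F}.
Read 'a': {S, A, B, C, E, F} → {S, A, B, C, D, E, F}.
Read 'b': {S, A, B, C, D, E, F} → {S, A, B, C, D, E, F}.
Read 'b': {S, A, B, C, D, E, F} → {S, A, B, C, D, E, F}.
Read 'b': {S, A, B, C, D, E, F} → {S, A, B, C, D, E, F}.
Read 'a': {S, A, B, C, D, E, F} → {S, A, B, C, D, E, F}.
State F is in {S, A, B, C, D, E, F}.

Yes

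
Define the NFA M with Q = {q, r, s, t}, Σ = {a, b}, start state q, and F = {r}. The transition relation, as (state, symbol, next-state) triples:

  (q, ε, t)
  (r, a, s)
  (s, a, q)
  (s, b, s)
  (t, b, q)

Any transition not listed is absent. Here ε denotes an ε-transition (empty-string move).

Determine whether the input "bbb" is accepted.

Start: ε-closure({q}) = {q, t}.
Read 'b': q→∅, t→{q}; union {q}; ε-closure = {q, t}.
Read 'b': q→∅, t→{q}; union {q}; ε-closure = {q, t}.
Read 'b': q→∅, t→{q}; union {q}; ε-closure = {q, t}.
The final set {q, t} contains no accepting state.

No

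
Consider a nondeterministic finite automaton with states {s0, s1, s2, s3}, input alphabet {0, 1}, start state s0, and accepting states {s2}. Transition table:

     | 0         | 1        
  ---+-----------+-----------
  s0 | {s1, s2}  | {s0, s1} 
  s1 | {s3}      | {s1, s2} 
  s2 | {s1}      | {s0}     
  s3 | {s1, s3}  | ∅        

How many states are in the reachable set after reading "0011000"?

Start in {s0}.
Read '0': {s0} → {s1, s2}.
Read '0': {s1, s2} → {s1, s3}.
Read '1': {s1, s3} → {s1, s2}.
Read '1': {s1, s2} → {s0, s1, s2}.
Read '0': {s0, s1, s2} → {s1, s2, s3}.
Read '0': {s1, s2, s3} → {s1, s3}.
Read '0': {s1, s3} → {s1, s3}.
That set has 2 states.

2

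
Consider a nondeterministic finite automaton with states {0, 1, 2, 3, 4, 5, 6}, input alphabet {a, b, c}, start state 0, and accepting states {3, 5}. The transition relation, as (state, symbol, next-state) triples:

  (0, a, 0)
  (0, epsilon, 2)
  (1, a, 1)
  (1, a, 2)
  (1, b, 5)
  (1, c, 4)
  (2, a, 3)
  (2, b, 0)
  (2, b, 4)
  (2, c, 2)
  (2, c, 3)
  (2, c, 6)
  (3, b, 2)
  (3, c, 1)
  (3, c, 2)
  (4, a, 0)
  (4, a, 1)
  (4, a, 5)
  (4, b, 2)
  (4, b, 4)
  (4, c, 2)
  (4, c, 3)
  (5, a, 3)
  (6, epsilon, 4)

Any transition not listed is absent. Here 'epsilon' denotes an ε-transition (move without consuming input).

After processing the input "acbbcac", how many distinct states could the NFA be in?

5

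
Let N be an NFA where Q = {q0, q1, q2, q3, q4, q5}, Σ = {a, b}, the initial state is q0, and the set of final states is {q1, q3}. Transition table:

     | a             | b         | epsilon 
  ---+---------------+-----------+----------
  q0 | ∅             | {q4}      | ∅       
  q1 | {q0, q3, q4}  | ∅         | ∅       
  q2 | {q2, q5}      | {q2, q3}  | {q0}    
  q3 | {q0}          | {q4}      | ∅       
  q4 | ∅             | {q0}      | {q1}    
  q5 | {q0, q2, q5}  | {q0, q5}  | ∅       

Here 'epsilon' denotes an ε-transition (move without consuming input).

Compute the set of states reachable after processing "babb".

{q0, q1, q4}

Start in {q0}.
Read 'b': q0→{q4}; union {q4}; ε-closure = {q1, q4}.
Read 'a': q1→{q0, q3, q4}, q4→∅; union {q0, q3, q4}; ε-closure = {q0, q1, q3, q4}.
Read 'b': q0→{q4}, q1→∅, q3→{q4}, q4→{q0}; union {q0, q4}; ε-closure = {q0, q1, q4}.
Read 'b': q0→{q4}, q1→∅, q4→{q0}; union {q0, q4}; ε-closure = {q0, q1, q4}.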